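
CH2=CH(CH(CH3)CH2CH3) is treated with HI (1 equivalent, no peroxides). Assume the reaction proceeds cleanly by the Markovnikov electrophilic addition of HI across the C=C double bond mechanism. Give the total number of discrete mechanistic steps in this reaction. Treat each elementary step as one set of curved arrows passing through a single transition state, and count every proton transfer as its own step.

Step 1: Electrophilic addition begins with the π(C=C) electrons forming a bond to the proton of HI. Following Markovnikov's rule, the resulting cation is secondary. The H–I bond breaks heterolytically, releasing I⁻.
Step 2: Carbocation rearrangement: a 1,2-hydride shift from the adjacent sec-butyl carbon converts the initially-formed secondary cation into the more stable tertiary cation.
Step 3: The I⁻ anion donates a lone pair to the carbocation, forming the new C–I σ-bond and giving the neutral alkyl halide.
Total: 3 elementary steps.

3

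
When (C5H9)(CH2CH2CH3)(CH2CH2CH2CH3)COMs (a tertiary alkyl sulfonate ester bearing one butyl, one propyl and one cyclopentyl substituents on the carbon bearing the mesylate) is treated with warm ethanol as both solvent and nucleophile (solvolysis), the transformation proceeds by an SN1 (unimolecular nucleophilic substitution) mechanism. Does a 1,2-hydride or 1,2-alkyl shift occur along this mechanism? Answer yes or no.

no

The first-formed carbocation is tertiary.
No single 1,2-shift to an adjacent carbon would produce a more-substituted cation than the one already present, so no rearrangement occurs.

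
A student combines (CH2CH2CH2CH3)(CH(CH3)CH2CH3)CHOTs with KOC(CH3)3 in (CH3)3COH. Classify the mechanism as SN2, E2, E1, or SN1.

E2

Conditions: a strong/bulky base with a secondary substrate bearing a β-hydrogen.
These conditions are the textbook signature of the E2 pathway.
A strong (often hindered) base removes a β-H in concert with loss of the leaving group — bimolecular elimination.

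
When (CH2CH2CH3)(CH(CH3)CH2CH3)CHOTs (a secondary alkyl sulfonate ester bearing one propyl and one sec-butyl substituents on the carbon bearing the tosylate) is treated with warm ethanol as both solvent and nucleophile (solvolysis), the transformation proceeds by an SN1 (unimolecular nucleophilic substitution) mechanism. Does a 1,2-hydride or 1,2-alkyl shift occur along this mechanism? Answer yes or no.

The first-formed carbocation is secondary.
The adjacent sec-butyl carbon already bears 2 other carbon substituents and has a hydrogen to migrate; after a 1,2-hydride shift from that carbon the positive charge sits on a tertiary centre.
Tertiary is more stable than secondary, so the shift occurs.

yes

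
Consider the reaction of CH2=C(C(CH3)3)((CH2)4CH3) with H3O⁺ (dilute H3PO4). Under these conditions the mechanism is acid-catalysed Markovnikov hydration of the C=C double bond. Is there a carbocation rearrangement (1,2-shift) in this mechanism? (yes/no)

no

The first-formed carbocation is tertiary.
No single 1,2-shift to an adjacent carbon would produce a more-substituted cation than the one already present, so no rearrangement occurs.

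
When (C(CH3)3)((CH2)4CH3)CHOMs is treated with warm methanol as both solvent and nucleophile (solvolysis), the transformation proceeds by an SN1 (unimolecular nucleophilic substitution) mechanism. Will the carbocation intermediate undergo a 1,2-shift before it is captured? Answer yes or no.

The first-formed carbocation is secondary.
The adjacent tert-butyl carbon has no hydrogen but bears methyl groups; migration of one methyl with its bonding pair (a 1,2-methyl shift) places the charge on a tertiary centre.
Tertiary is more stable than secondary, so the shift occurs.

yes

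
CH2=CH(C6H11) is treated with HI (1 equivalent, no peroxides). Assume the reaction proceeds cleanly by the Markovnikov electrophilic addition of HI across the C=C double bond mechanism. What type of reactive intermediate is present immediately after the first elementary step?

secondary carbocation

Step 1: Protonation of the alkene by HI: the π bond acts as the nucleophile and picks up H⁺, giving the more stable (Markovnikov) secondary carbocation. The H–I bond breaks heterolytically, releasing I⁻.
After step 1 the species present is a secondary carbocation.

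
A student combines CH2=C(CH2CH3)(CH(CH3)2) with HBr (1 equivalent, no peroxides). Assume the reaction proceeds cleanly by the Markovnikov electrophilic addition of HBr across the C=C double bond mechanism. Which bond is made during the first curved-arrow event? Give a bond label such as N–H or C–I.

C–H

Step 1: Protonation of the alkene by HBr: the π bond acts as the nucleophile and picks up H⁺, giving the more stable (Markovnikov) tertiary carbocation. The H–Br bond breaks heterolytically, releasing Br⁻.
The bond formed in this step is the C–H bond.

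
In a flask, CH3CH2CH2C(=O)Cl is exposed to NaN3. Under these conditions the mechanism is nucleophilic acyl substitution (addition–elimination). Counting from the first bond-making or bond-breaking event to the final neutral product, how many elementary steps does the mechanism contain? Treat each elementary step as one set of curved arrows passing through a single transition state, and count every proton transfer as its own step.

2

Step 1: N3⁻ adds to the carbonyl carbon; the C=O π electrons shift onto oxygen and a tetrahedral alkoxide intermediate forms.
Step 2: Elimination step: re-formation of the carbonyl π bond drives out Cl⁻, giving the new acyl compound.
Total: 2 elementary steps.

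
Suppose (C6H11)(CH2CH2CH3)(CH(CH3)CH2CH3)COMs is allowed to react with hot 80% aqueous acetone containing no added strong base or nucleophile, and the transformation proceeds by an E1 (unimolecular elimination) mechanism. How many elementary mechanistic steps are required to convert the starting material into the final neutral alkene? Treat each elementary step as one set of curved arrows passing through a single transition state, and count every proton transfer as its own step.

2

Step 1: Rate-determining heterolysis of the C–O bond gives MsO⁻ and a tertiary carbocation.
(No 1,2-shift: no single shift to an adjacent carbon would give a more stable cation.)
Step 2: A weak base (a water molecule from the solvent) removes a proton from a carbon adjacent to the cationic centre; the electrons of that C–H bond become the new π(C=C) bond, giving the alkene.
Total: 2 elementary steps.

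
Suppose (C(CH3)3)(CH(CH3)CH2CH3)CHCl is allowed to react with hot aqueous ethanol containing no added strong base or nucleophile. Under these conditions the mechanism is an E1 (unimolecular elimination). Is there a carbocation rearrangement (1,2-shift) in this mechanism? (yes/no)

yes

The first-formed carbocation is secondary.
The adjacent sec-butyl carbon already bears 2 other carbon substituents and has a hydrogen to migrate; after a 1,2-hydride shift from that carbon the positive charge sits on a tertiary centre.
Tertiary is more stable than secondary, so the shift occurs.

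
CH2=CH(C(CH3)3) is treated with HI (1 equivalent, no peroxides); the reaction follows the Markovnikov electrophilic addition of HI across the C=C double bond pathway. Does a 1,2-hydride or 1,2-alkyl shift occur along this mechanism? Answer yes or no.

The first-formed carbocation is secondary.
The adjacent tert-butyl carbon has no hydrogen but bears methyl groups; migration of one methyl with its bonding pair (a 1,2-methyl shift) places the charge on a tertiary centre.
Tertiary is more stable than secondary, so the shift occurs.

yes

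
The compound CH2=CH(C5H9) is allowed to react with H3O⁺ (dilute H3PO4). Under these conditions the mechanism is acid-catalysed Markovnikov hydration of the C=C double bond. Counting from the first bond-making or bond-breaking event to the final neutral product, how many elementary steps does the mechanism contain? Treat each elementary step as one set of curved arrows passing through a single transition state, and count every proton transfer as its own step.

Step 1: Protonation of the alkene by H3O⁺: the π bond acts as the nucleophile and picks up H⁺, giving the more stable (Markovnikov) secondary carbocation. H2O is released.
Step 2: A 1,2-hydride shift from the adjacent cyclopentyl carbon moves the positive charge from the secondary centre to an adjacent carbon, generating a more stable tertiary carbocation.
Step 3: Water acts as the nucleophile: an oxygen lone pair bonds to the cationic carbon, giving an oxonium-ion intermediate.
Step 4: Deprotonation of the oxonium ion by a water molecule delivers the neutral alcohol and regenerates the acid catalyst.
Total: 4 elementary steps.

4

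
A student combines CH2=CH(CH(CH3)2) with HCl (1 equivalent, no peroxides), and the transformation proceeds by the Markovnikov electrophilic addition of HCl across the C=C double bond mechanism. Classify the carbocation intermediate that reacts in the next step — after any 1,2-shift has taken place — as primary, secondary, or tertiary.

tertiary

Step 1: Electrophilic addition begins with the π(C=C) electrons forming a bond to the proton of HCl. Following Markovnikov's rule, the resulting cation is secondary. The H–Cl bond breaks heterolytically, releasing Cl⁻.
Step 2: A hydride (H with its bonding pair) migrates from the adjacent isopropyl carbon to the cationic centre — a 1,2-hydride shift — upgrading the secondary cation to a tertiary one.
The cation rearranges from secondary to tertiary via a 1,2-hydride shift from the adjacent isopropyl carbon; the tertiary cation is what reacts next.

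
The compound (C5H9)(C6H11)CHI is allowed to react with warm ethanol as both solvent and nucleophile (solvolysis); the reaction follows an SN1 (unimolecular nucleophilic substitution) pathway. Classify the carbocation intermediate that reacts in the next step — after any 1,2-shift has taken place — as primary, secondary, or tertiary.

tertiary

Step 1: Unassisted departure of I⁻ (taking the C–I bonding pair) generates a secondary carbocation.
Step 2: Carbocation rearrangement: a 1,2-hydride shift from the adjacent cyclopentyl carbon converts the initially-formed secondary cation into the more stable tertiary cation.
The cation rearranges from secondary to tertiary via a 1,2-hydride shift from the adjacent cyclopentyl carbon; the tertiary cation is what reacts next.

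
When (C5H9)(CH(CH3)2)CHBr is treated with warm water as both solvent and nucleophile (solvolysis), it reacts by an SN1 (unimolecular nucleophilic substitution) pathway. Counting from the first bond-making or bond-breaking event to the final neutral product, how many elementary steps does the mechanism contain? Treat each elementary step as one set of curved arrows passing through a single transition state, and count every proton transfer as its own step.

4

Step 1: Rate-determining heterolysis of the C–Br bond gives Br⁻ and a secondary carbocation.
Step 2: A hydride (H with its bonding pair) migrates from the adjacent isopropyl carbon to the cationic centre — a 1,2-hydride shift — upgrading the secondary cation to a tertiary one.
Step 3: Nucleophilic capture: the oxygen of H2O bonds to the cationic carbon, producing an oxonium-ion intermediate.
Step 4: Proton transfer from the O–H of the oxonium ion to a solvent molecule delivers the neutral alcohol.
Total: 4 elementary steps.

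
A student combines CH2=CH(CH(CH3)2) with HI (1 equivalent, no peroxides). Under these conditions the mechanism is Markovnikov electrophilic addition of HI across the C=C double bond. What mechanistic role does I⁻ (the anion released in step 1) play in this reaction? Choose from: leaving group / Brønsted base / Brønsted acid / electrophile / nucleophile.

Step 3: I⁻ captures the cation: a lone pair on I⁻ fills the empty p orbital, producing the alkyl halide product.
I⁻ (the anion released in step 1) donates an electron pair to form a new σ-bond to carbon — it is the nucleophile.

nucleophile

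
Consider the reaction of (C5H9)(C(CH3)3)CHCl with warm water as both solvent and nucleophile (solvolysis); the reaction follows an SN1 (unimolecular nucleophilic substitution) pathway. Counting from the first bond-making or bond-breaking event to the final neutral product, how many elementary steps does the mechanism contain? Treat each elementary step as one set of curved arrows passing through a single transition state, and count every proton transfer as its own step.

Step 1: Unassisted departure of Cl⁻ (taking the C–Cl bonding pair) generates a secondary carbocation.
Step 2: A hydride (H with its bonding pair) migrates from the adjacent cyclopentyl carbon to the cationic centre — a 1,2-hydride shift — upgrading the secondary cation to a tertiary one.
Step 3: H2O donates an oxygen lone pair into the empty p orbital of the cation, giving a protonated alcohol (an oxonium ion).
Step 4: Deprotonation of the oxonium oxygen by solvent water yields the neutral alcohol.
Total: 4 elementary steps.

4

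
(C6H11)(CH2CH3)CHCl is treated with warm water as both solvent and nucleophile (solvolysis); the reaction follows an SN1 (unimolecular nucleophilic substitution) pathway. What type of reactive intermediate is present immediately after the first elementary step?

Step 1: Unassisted departure of Cl⁻ (taking the C–Cl bonding pair) generates a secondary carbocation.
After step 1 the species present is a secondary carbocation.

secondary carbocation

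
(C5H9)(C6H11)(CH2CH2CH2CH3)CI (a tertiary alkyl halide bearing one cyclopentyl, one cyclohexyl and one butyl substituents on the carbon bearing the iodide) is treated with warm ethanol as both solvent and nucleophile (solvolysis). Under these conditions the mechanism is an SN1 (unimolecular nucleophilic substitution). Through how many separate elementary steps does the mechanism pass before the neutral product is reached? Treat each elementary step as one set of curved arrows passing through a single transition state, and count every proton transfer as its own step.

3

Step 1: The C–I bond breaks with both electrons going to the iodide; I⁻ leaves and a tertiary carbocation remains.
(No 1,2-shift: no single shift to an adjacent carbon would give a more stable cation.)
Step 2: A lone pair on the oxygen of CH3CH2OH attacks the carbocation, forming a new C–O σ-bond and an oxonium ion.
Step 3: Deprotonation of the oxonium oxygen by solvent ethanol yields the neutral ether.
Total: 3 elementary steps.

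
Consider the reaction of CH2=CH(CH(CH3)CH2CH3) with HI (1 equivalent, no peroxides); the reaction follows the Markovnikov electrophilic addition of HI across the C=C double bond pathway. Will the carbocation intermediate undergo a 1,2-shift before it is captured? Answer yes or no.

yes

The first-formed carbocation is secondary.
The adjacent sec-butyl carbon already bears 2 other carbon substituents and has a hydrogen to migrate; after a 1,2-hydride shift from that carbon the positive charge sits on a tertiary centre.
Tertiary is more stable than secondary, so the shift occurs.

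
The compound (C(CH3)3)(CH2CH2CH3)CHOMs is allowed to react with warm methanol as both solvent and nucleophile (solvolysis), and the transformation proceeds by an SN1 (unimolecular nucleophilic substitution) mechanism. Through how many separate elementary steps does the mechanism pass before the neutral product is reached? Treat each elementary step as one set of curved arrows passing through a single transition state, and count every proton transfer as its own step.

Step 1: Rate-determining heterolysis of the C–O bond gives MsO⁻ and a secondary carbocation.
Step 2: A 1,2-methyl shift from the adjacent tert-butyl carbon moves the positive charge from the secondary centre to an adjacent carbon, generating a more stable tertiary carbocation.
Step 3: CH3OH donates an oxygen lone pair into the empty p orbital of the cation, giving a protonated ether (an oxonium ion).
Step 4: Deprotonation of the oxonium oxygen by solvent methanol yields the neutral ether.
Total: 4 elementary steps.

4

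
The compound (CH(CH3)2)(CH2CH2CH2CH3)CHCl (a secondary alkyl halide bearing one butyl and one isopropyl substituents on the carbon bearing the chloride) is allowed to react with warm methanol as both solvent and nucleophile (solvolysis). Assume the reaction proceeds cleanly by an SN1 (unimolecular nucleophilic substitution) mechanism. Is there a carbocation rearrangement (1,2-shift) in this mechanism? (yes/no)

yes

The first-formed carbocation is secondary.
The adjacent isopropyl carbon already bears 2 other carbon substituents and has a hydrogen to migrate; after a 1,2-hydride shift from that carbon the positive charge sits on a tertiary centre.
Tertiary is more stable than secondary, so the shift occurs.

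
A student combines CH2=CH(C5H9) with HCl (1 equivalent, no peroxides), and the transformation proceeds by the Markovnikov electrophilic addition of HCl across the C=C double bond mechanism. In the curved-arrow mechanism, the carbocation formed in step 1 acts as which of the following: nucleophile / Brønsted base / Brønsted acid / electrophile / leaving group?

Step 3: Cl⁻ captures the cation: a lone pair on Cl⁻ fills the empty p orbital, producing the alkyl halide product.
The carbocation formed in step 1 accepts an electron pair into an empty or π* orbital — it is the electrophile.

electrophile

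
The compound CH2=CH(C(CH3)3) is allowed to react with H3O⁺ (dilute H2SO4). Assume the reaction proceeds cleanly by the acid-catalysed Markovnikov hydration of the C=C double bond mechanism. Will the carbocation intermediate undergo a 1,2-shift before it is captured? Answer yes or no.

The first-formed carbocation is secondary.
The adjacent tert-butyl carbon has no hydrogen but bears methyl groups; migration of one methyl with its bonding pair (a 1,2-methyl shift) places the charge on a tertiary centre.
Tertiary is more stable than secondary, so the shift occurs.

yes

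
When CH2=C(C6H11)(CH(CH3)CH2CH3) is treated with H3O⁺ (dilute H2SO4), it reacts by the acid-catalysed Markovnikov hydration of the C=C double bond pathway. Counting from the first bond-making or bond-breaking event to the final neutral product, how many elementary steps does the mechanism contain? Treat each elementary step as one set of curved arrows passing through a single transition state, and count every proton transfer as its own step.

3

Step 1: The π electrons of the C=C bond attack a proton of H3O⁺; Markovnikov addition places the new C–H on the less-substituted alkene carbon, so the positive charge ends up on the more-substituted carbon — a tertiary carbocation. H2O is released.
(No 1,2-shift: no single shift to an adjacent carbon would give a more stable cation.)
Step 2: Nucleophilic capture of the cation by H2O produces the protonated alcohol (an oxonium ion).
Step 3: H2O removes a proton from the oxonium oxygen, regenerating H3O⁺ and giving the neutral alcohol.
Total: 3 elementary steps.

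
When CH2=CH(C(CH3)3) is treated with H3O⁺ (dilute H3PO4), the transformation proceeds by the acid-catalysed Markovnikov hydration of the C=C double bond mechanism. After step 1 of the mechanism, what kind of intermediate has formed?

Step 1: The π electrons of the C=C bond attack a proton of H3O⁺; Markovnikov addition places the new C–H on the less-substituted alkene carbon, so the positive charge ends up on the more-substituted carbon — a secondary carbocation. H2O is released.
After step 1 the species present is a secondary carbocation.

secondary carbocation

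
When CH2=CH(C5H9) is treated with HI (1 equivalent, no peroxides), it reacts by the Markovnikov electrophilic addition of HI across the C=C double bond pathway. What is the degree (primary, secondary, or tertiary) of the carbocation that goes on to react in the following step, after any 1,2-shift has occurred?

Step 1: Electrophilic addition begins with the π(C=C) electrons forming a bond to the proton of HI. Following Markovnikov's rule, the resulting cation is secondary. The H–I bond breaks heterolytically, releasing I⁻.
Step 2: Carbocation rearrangement: a 1,2-hydride shift from the adjacent cyclopentyl carbon converts the initially-formed secondary cation into the more stable tertiary cation.
The cation rearranges from secondary to tertiary via a 1,2-hydride shift from the adjacent cyclopentyl carbon; the tertiary cation is what reacts next.

tertiary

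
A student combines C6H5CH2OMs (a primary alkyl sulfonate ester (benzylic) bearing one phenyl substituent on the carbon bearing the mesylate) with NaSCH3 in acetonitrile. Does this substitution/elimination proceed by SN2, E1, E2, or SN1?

Conditions: a primary substrate with a strong nucleophile in the polar aprotic solvent acetonitrile.
These conditions are the textbook signature of the SN2 pathway.
An unhindered substrate with a strong nucleophile in a polar aprotic solvent favours one-step backside displacement.

SN2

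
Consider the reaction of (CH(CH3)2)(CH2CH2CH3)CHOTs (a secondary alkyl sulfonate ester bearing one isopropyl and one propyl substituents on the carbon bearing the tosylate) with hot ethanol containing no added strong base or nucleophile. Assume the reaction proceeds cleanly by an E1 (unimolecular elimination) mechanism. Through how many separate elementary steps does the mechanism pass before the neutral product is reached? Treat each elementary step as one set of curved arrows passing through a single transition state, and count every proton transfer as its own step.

3

Step 1: Ionisation: the C–O σ-bond cleaves heterolytically; both bonding electrons depart with TsO⁻, leaving a secondary carbocation at the α-carbon.
Step 2: Carbocation rearrangement: a 1,2-hydride shift from the adjacent isopropyl carbon converts the initially-formed secondary cation into the more stable tertiary cation.
Step 3: Loss of a β-proton to an ethanol molecule of the solvent: the C–H bonding pair collapses toward the cationic carbon to form the C=C π bond, yielding the alkene.
Total: 3 elementary steps.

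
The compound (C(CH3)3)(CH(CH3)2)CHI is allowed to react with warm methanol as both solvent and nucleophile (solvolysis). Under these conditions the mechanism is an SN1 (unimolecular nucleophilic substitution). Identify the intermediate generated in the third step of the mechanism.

Step 1: Ionisation: the C–I σ-bond cleaves heterolytically; both bonding electrons depart with I⁻, leaving a secondary carbocation at the α-carbon.
Step 2: A hydride (H with its bonding pair) migrates from the adjacent isopropyl carbon to the cationic centre — a 1,2-hydride shift — upgrading the secondary cation to a tertiary one.
Step 3: CH3OH donates an oxygen lone pair into the empty p orbital of the cation, giving a protonated ether (an oxonium ion).
After step 3 the species present is an oxonium ion.

oxonium ion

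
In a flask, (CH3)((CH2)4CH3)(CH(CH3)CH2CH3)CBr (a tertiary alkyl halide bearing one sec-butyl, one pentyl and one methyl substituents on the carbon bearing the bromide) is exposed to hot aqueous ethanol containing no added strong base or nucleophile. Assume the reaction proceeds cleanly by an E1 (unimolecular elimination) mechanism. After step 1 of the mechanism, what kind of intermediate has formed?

tertiary carbocation

Step 1: The C–Br bond breaks with both electrons going to the bromide; Br⁻ leaves and a tertiary carbocation remains.
After step 1 the species present is a tertiary carbocation.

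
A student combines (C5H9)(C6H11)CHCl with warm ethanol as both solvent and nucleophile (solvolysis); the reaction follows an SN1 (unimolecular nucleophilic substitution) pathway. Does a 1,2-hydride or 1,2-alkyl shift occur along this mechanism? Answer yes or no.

yes

The first-formed carbocation is secondary.
The adjacent cyclohexyl carbon already bears 2 other carbon substituents and has a hydrogen to migrate; after a 1,2-hydride shift from that carbon the positive charge sits on a tertiary centre.
Tertiary is more stable than secondary, so the shift occurs.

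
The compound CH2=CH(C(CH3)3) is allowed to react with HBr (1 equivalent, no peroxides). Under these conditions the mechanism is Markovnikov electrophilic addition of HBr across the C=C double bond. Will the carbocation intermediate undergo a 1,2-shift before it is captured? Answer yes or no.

The first-formed carbocation is secondary.
The adjacent tert-butyl carbon has no hydrogen but bears methyl groups; migration of one methyl with its bonding pair (a 1,2-methyl shift) places the charge on a tertiary centre.
Tertiary is more stable than secondary, so the shift occurs.

yes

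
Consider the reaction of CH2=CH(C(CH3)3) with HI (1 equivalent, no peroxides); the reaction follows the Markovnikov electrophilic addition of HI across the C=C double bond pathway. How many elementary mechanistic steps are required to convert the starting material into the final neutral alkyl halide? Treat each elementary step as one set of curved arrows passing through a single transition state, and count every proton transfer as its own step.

3

Step 1: Electrophilic addition begins with the π(C=C) electrons forming a bond to the proton of HI. Following Markovnikov's rule, the resulting cation is secondary. The H–I bond breaks heterolytically, releasing I⁻.
Step 2: Carbocation rearrangement: a 1,2-methyl shift from the adjacent tert-butyl carbon converts the initially-formed secondary cation into the more stable tertiary cation.
Step 3: I⁻ captures the cation: a lone pair on I⁻ fills the empty p orbital, producing the alkyl halide product.
Total: 3 elementary steps.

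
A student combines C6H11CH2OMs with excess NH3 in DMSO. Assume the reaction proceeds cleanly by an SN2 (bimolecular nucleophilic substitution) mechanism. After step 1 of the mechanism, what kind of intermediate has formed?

Step 1: A lone pair on the N of NH3 attacks the α-carbon from the back side while the C–O bond breaks; both bonding electrons leave with MsO⁻. The product of this concerted step is an alkylammonium ion.
After step 1 the species present is an ammonium ion.

ammonium ion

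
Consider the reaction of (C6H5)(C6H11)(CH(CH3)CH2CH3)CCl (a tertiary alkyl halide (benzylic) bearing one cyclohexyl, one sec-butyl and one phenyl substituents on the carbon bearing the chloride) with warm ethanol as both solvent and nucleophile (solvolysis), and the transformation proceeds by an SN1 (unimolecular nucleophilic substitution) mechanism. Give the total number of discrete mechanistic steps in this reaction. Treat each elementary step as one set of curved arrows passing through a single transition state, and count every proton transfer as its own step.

Step 1: Rate-determining heterolysis of the C–Cl bond gives Cl⁻ and a tertiary carbocation.
(No 1,2-shift: no single shift to an adjacent carbon would give a more stable cation.)
Step 2: Nucleophilic capture: the oxygen of CH3CH2OH bonds to the cationic carbon, producing an oxonium-ion intermediate.
Step 3: Proton transfer from the O–H of the oxonium ion to a solvent molecule delivers the neutral ether.
Total: 3 elementary steps.

3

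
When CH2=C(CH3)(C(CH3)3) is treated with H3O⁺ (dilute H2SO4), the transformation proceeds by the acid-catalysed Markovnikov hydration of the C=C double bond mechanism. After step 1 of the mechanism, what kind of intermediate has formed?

Step 1: Electrophilic addition begins with the π(C=C) electrons forming a bond to the proton of H3O⁺. Following Markovnikov's rule, the resulting cation is tertiary. H2O is released.
After step 1 the species present is a tertiary carbocation.

tertiary carbocation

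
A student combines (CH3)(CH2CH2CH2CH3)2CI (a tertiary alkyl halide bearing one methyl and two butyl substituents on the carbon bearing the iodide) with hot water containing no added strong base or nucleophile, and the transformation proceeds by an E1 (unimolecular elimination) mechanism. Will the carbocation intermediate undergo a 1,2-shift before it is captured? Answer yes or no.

The first-formed carbocation is tertiary.
No single 1,2-shift to an adjacent carbon would produce a more-substituted cation than the one already present, so no rearrangement occurs.

no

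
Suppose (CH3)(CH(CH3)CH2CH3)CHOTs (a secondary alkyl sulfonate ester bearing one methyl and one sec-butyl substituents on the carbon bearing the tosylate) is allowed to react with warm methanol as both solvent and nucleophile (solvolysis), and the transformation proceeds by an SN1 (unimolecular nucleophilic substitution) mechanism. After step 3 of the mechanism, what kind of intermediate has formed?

oxonium ion

Step 1: The C–O bond breaks with both electrons going to the tosylate; TsO⁻ leaves and a secondary carbocation remains.
Step 2: A 1,2-hydride shift from the adjacent sec-butyl carbon moves the positive charge from the secondary centre to an adjacent carbon, generating a more stable tertiary carbocation.
Step 3: A lone pair on the oxygen of CH3OH attacks the carbocation, forming a new C–O σ-bond and an oxonium ion.
After step 3 the species present is an oxonium ion.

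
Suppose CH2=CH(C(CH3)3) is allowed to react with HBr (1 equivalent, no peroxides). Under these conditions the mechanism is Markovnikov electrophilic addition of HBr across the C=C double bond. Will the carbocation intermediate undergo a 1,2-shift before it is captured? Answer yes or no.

The first-formed carbocation is secondary.
The adjacent tert-butyl carbon has no hydrogen but bears methyl groups; migration of one methyl with its bonding pair (a 1,2-methyl shift) places the charge on a tertiary centre.
Tertiary is more stable than secondary, so the shift occurs.

yes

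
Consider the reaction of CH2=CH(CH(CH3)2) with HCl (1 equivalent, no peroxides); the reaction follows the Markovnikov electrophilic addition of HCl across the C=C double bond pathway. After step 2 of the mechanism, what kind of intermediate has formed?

Step 1: Electrophilic addition begins with the π(C=C) electrons forming a bond to the proton of HCl. Following Markovnikov's rule, the resulting cation is secondary. The H–Cl bond breaks heterolytically, releasing Cl⁻.
Step 2: A 1,2-hydride shift from the adjacent isopropyl carbon moves the positive charge from the secondary centre to an adjacent carbon, generating a more stable tertiary carbocation.
After step 2 the species present is a tertiary carbocation.

tertiary carbocation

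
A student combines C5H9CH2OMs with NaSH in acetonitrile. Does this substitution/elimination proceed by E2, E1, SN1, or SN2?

SN2

Conditions: a primary substrate with a strong nucleophile in the polar aprotic solvent acetonitrile.
These conditions are the textbook signature of the SN2 pathway.
An unhindered substrate with a strong nucleophile in a polar aprotic solvent favours one-step backside displacement.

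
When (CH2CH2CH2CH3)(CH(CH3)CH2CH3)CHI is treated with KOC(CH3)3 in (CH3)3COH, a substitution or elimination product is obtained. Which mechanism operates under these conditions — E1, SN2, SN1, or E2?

Conditions: a strong/bulky base with a secondary substrate bearing a β-hydrogen.
These conditions are the textbook signature of the E2 pathway.
A strong (often hindered) base removes a β-H in concert with loss of the leaving group — bimolecular elimination.

E2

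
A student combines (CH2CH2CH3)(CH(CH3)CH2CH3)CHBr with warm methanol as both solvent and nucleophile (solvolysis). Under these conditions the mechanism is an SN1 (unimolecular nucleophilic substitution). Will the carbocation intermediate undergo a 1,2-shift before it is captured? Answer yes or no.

The first-formed carbocation is secondary.
The adjacent sec-butyl carbon already bears 2 other carbon substituents and has a hydrogen to migrate; after a 1,2-hydride shift from that carbon the positive charge sits on a tertiary centre.
Tertiary is more stable than secondary, so the shift occurs.

yes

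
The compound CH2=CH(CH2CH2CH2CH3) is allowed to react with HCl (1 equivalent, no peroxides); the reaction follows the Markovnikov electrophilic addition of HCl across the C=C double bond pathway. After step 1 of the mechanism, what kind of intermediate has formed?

Step 1: Protonation of the alkene by HCl: the π bond acts as the nucleophile and picks up H⁺, giving the more stable (Markovnikov) secondary carbocation. The H–Cl bond breaks heterolytically, releasing Cl⁻.
After step 1 the species present is a secondary carbocation.

secondary carbocation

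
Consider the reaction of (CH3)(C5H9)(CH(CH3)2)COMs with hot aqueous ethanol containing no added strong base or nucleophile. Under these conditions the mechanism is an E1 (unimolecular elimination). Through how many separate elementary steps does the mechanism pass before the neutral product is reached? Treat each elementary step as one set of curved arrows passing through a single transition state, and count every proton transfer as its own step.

Step 1: Rate-determining heterolysis of the C–O bond gives MsO⁻ and a tertiary carbocation.
(No 1,2-shift: no single shift to an adjacent carbon would give a more stable cation.)
Step 2: Loss of a β-proton to a water (or ethanol) molecule of the solvent: the C–H bonding pair collapses toward the cationic carbon to form the C=C π bond, yielding the alkene.
Total: 2 elementary steps.

2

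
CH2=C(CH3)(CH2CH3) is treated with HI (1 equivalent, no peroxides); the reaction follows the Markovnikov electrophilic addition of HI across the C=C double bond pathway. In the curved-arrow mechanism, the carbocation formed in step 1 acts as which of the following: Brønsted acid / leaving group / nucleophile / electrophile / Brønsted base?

electrophile

Step 2: Nucleophilic attack by I⁻ on the carbocation completes the addition, giving R–I.
The carbocation formed in step 1 accepts an electron pair into an empty or π* orbital — it is the electrophile.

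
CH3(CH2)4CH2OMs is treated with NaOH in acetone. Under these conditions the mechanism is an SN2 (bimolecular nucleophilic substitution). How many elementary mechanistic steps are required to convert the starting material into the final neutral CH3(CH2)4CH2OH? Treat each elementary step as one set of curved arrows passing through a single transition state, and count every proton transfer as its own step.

1

Step 1: OH⁻ attacks the back face of the α-carbon while MsO⁻ departs with the C–O bonding pair — a single concerted displacement through a pentacoordinate transition state.
Total: 1 elementary step.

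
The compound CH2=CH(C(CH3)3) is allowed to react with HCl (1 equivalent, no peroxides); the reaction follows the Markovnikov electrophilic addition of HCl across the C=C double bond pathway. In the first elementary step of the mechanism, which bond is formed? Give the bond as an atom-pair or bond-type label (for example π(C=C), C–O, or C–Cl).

C–H

Step 1: Protonation of the alkene by HCl: the π bond acts as the nucleophile and picks up H⁺, giving the more stable (Markovnikov) secondary carbocation. The H–Cl bond breaks heterolytically, releasing Cl⁻.
The bond formed in this step is the C–H bond.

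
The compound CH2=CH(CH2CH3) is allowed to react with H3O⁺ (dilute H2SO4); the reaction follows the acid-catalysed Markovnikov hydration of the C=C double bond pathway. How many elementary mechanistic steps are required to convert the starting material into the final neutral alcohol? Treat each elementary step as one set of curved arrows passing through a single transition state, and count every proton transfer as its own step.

Step 1: Electrophilic addition begins with the π(C=C) electrons forming a bond to the proton of H3O⁺. Following Markovnikov's rule, the resulting cation is secondary. H2O is released.
(No 1,2-shift: no single shift to an adjacent carbon would give a more stable cation.)
Step 2: Nucleophilic capture of the cation by H2O produces the protonated alcohol (an oxonium ion).
Step 3: Proton transfer from the O–H of the oxonium ion to H2O completes the catalytic cycle and yields the alcohol.
Total: 3 elementary steps.

3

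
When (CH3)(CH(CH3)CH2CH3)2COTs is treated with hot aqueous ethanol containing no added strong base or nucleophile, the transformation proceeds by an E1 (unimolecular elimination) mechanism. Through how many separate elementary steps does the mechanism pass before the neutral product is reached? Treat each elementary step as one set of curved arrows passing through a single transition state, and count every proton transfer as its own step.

Step 1: Rate-determining heterolysis of the C–O bond gives TsO⁻ and a tertiary carbocation.
(No 1,2-shift: no single shift to an adjacent carbon would give a more stable cation.)
Step 2: A weak base (a water (or ethanol) molecule from the solvent) removes a proton from a carbon adjacent to the cationic centre; the electrons of that C–H bond become the new π(C=C) bond, giving the alkene.
Total: 2 elementary steps.

2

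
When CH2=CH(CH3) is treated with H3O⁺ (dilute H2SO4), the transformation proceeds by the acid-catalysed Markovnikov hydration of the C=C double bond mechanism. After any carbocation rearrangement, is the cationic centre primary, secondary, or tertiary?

Step 1: Protonation of the alkene by H3O⁺: the π bond acts as the nucleophile and picks up H⁺, giving the more stable (Markovnikov) secondary carbocation. H2O is released.
No single 1,2-shift to an adjacent carbon would give a more-substituted cation, so no rearrangement occurs.

secondary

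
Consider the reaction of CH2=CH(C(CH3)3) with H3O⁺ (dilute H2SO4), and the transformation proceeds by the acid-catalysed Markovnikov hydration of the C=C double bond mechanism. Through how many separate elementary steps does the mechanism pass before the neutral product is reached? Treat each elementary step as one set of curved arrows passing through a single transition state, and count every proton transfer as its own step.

4

Step 1: Protonation of the alkene by H3O⁺: the π bond acts as the nucleophile and picks up H⁺, giving the more stable (Markovnikov) secondary carbocation. H2O is released.
Step 2: Carbocation rearrangement: a 1,2-methyl shift from the adjacent tert-butyl carbon converts the initially-formed secondary cation into the more stable tertiary cation.
Step 3: A lone pair on the oxygen of H2O attacks the carbocation, forming a C–O bond and an oxonium ion (a protonated alcohol).
Step 4: H2O removes a proton from the oxonium oxygen, regenerating H3O⁺ and giving the neutral alcohol.
Total: 4 elementary steps.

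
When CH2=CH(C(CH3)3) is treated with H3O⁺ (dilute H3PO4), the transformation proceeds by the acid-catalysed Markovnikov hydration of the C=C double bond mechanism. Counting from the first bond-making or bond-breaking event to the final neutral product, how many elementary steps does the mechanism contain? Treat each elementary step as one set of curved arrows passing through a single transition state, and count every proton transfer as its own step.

4

Step 1: Protonation of the alkene by H3O⁺: the π bond acts as the nucleophile and picks up H⁺, giving the more stable (Markovnikov) secondary carbocation. H2O is released.
Step 2: Carbocation rearrangement: a 1,2-methyl shift from the adjacent tert-butyl carbon converts the initially-formed secondary cation into the more stable tertiary cation.
Step 3: Nucleophilic capture of the cation by H2O produces the protonated alcohol (an oxonium ion).
Step 4: Deprotonation of the oxonium ion by a water molecule delivers the neutral alcohol and regenerates the acid catalyst.
Total: 4 elementary steps.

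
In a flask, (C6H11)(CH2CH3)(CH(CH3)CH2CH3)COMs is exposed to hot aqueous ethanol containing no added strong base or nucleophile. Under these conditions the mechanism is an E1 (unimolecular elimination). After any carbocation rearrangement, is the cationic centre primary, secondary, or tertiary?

Step 1: Ionisation: the C–O σ-bond cleaves heterolytically; both bonding electrons depart with MsO⁻, leaving a tertiary carbocation at the α-carbon.
No single 1,2-shift to an adjacent carbon would give a more-substituted cation, so no rearrangement occurs.

tertiary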